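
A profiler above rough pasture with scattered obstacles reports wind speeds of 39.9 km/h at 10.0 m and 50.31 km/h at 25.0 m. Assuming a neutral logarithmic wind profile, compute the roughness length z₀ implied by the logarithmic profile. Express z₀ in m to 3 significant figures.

Log law: V(z) ∝ ln(z/z₀). With r = V₁/V₂ = 39.9/50.31 = 0.79308,
r · ln(z₂/z₀) = ln(z₁/z₀) ⇒ ln z₀ = (ln z₁ − r·ln z₂)/(1 − r)
ln z₀ = (2.30259 − 0.79308×3.21888) / 0.20692 = -1.2094
z₀ = exp(-1.2094) = 0.2984 m

z₀ ≈ 0.298 m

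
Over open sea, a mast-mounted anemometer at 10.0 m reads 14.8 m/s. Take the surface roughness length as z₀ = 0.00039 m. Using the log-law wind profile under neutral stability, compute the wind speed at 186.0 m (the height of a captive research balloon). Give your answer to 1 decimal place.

Log law: V(z) ∝ ln(z/z₀), so V₂/V₁ = ln(z₂/z₀) / ln(z₁/z₀).
ln(186.0/0.00039) = 13.0751, ln(10.0/0.00039) = 10.1519
V₂ = 14.8 × 13.0751/10.1519 = 14.8 × 1.2879 = 19.0615 m/s

19.1 m/s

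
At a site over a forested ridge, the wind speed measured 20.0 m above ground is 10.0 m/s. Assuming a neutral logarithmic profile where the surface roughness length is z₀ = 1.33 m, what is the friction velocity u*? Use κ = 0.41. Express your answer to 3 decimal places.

u* ≈ 1.513 m/s

Log law: V(z) = (u*/κ) · ln(z/z₀) ⇒ u* = κ · V / ln(z/z₀)
u* = 0.41 × 10.0 / ln(20.0/1.33) = 0.41 × 10.0 / 2.7106
   = 4.1000 / 2.7106 = 1.5126 m/s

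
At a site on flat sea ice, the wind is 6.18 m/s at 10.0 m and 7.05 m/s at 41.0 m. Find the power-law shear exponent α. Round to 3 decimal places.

α ≈ 0.093

Power law: V₂/V₁ = (z₂/z₁)^α ⇒ α = ln(V₂/V₁) / ln(z₂/z₁)
α = ln(7.05/6.18) / ln(41.0/10.0) = ln(1.1408) / ln(4.1000)
  = 0.13171 / 1.41099 = 0.09335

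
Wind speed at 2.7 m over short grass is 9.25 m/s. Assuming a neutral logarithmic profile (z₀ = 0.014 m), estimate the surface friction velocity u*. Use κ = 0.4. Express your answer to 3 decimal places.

u* ≈ 0.703 m/s

Log law: V(z) = (u*/κ) · ln(z/z₀) ⇒ u* = κ · V / ln(z/z₀)
u* = 0.4 × 9.25 / ln(2.7/0.014) = 0.4 × 9.25 / 5.2619
   = 3.7000 / 5.2619 = 0.7032 m/s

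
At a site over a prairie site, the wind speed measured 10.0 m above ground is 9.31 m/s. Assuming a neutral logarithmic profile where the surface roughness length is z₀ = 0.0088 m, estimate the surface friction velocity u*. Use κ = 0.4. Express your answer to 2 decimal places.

u* ≈ 0.53 m/s

Log law: V(z) = (u*/κ) · ln(z/z₀) ⇒ u* = κ · V / ln(z/z₀)
u* = 0.4 × 9.31 / ln(10.0/0.0088) = 0.4 × 9.31 / 7.0356
   = 3.7240 / 7.0356 = 0.5293 m/s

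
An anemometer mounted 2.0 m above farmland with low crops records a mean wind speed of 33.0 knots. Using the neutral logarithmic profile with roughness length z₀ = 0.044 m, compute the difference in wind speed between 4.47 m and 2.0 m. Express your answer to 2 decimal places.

6.95 knots

Log law: V₂ = V₁ · ln(z₂/z₀)/ln(z₁/z₀) = 33.0 × 4.6210/3.8167 = 39.9536 knots
ΔV = 39.9536 − 33.0 = 6.9536 knots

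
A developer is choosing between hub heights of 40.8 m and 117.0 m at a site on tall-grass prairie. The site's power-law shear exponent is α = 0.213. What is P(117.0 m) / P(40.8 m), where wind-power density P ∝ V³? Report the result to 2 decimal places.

1.96

Speed ratio: V_B/V_A = (z_B/z_A)^α = (117.0/40.8)^0.213 = (2.8676)^0.213 = 1.25156
Power-density ratio: P_B/P_A = (V_B/V_A)³ = (1.25156)³ = 1.96046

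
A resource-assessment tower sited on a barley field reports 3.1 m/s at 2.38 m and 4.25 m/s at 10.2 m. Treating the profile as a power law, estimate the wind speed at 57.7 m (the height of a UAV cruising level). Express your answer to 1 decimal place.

6.2 m/s

First find α: α = ln(V₂/V₁)/ln(z₂/z₁) = ln(4.25/3.1)/ln(10.2/2.38) = 0.31552/1.45529 = 0.2168
Extrapolate from 10.2 m to 57.7 m: V₃ = 4.25 × (57.7/10.2)^0.2168 = 4.25 × 1.4560 = 6.1880 m/s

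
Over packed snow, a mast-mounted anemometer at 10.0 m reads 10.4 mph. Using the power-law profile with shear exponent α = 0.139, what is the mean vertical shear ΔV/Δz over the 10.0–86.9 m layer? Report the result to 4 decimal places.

0.0474 mph/m

Power law: V₂ = V₁ · (z₂/z₁)^α = 10.4 × (8.6900)^0.139 = 14.0461 mph
ΔV/Δz = (14.0461 − 10.4)/(86.9 − 10.0) = 3.6461/76.9000 = 0.04741 mph/m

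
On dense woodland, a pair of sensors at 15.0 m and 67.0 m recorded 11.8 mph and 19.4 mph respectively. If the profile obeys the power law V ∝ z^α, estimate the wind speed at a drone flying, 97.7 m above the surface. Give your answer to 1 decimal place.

First find α: α = ln(V₂/V₁)/ln(z₂/z₁) = ln(19.4/11.8)/ln(67.0/15.0) = 0.49717/1.49664 = 0.3322
Extrapolate from 67.0 m to 97.7 m: V₃ = 19.4 × (97.7/67.0)^0.3322 = 19.4 × 1.1335 = 21.9898 mph

22.0 mph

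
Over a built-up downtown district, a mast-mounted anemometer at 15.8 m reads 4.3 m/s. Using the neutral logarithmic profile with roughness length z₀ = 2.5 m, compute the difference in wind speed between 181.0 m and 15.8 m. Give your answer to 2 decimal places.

Log law: V₂ = V₁ · ln(z₂/z₀)/ln(z₁/z₀) = 4.3 × 4.2822/1.8437 = 9.9871 m/s
ΔV = 9.9871 − 4.3 = 5.6871 m/s

5.69 m/s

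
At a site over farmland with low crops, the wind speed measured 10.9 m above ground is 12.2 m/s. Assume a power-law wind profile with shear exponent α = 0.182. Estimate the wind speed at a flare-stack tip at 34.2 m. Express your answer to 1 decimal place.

Power-law profile: V₂ = V₁ · (z₂/z₁)^α
V₂ = 12.2 × (34.2/10.9)^0.182 = 12.2 × (3.1376)^0.182
    = 12.2 × 1.2313 = 15.0225 m/s

15.0 m/s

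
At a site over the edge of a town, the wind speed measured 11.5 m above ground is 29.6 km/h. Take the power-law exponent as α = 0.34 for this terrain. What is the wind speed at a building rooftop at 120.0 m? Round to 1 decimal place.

65.7 km/h

Power-law profile: V₂ = V₁ · (z₂/z₁)^α
V₂ = 29.6 × (120.0/11.5)^0.34 = 29.6 × (10.4348)^0.34
    = 29.6 × 2.2196 = 65.7016 km/h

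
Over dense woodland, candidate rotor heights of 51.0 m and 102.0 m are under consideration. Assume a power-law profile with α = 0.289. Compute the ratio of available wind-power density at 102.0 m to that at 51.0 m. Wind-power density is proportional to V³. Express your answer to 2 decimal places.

Speed ratio: V_B/V_A = (z_B/z_A)^α = (102.0/51.0)^0.289 = (2.0000)^0.289 = 1.22179
Power-density ratio: P_B/P_A = (V_B/V_A)³ = (1.22179)³ = 1.82387

1.82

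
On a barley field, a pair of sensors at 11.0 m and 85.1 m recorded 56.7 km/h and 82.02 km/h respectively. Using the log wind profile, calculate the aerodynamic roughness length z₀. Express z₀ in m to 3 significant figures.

z₀ ≈ 0.113 m

Log law: V(z) ∝ ln(z/z₀). With r = V₁/V₂ = 56.7/82.02 = 0.69129,
r · ln(z₂/z₀) = ln(z₁/z₀) ⇒ ln z₀ = (ln z₁ − r·ln z₂)/(1 − r)
ln z₀ = (2.39790 − 0.69129×4.44383) / 0.30871 = -2.1836
z₀ = exp(-2.1836) = 0.1126 m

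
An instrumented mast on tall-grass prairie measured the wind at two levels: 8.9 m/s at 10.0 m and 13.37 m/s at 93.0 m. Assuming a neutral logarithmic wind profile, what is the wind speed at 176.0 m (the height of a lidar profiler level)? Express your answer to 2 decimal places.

Log law: V ∝ ln(z/z₀). From the pair, with r = V₁/V₂ = 0.66567,
ln z₀ = (ln z₁ − r·ln z₂)/(1 − r) = (2.3026 − 0.66567×4.5326)/0.33433 = -2.1375 → z₀ = 0.1180 m
V₃ = V₁ · ln(z₃/z₀)/ln(z₁/z₀) = 8.9 × 7.3080/4.4401 = 14.6486 m/s

14.65 m/s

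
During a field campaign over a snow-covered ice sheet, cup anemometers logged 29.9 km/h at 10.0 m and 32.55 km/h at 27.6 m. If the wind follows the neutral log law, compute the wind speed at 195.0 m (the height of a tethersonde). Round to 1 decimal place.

37.7 km/h

Log law: V ∝ ln(z/z₀). From the pair, with r = V₁/V₂ = 0.91859,
ln z₀ = (ln z₁ − r·ln z₂)/(1 − r) = (2.3026 − 0.91859×3.3178)/0.08141 = -9.1523 → z₀ = 0.0001060 m
V₃ = V₁ · ln(z₃/z₀)/ln(z₁/z₀) = 29.9 × 14.4253/11.4549 = 37.6535 km/h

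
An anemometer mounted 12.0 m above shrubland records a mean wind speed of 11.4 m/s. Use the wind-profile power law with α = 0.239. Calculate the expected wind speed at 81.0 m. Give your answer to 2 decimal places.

Power-law profile: V₂ = V₁ · (z₂/z₁)^α
V₂ = 11.4 × (81.0/12.0)^0.239 = 11.4 × (6.7500)^0.239
    = 11.4 × 1.5784 = 17.9932 m/s

17.99 m/s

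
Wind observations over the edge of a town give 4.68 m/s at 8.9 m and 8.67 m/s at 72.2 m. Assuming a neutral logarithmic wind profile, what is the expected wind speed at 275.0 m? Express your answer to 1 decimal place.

11.2 m/s

Log law: V ∝ ln(z/z₀). From the pair, with r = V₁/V₂ = 0.53979,
ln z₀ = (ln z₁ − r·ln z₂)/(1 − r) = (2.1861 − 0.53979×4.2794)/0.46021 = -0.2694 → z₀ = 0.7639 m
V₃ = V₁ · ln(z₃/z₀)/ln(z₁/z₀) = 4.68 × 5.8861/2.4554 = 11.2190 m/s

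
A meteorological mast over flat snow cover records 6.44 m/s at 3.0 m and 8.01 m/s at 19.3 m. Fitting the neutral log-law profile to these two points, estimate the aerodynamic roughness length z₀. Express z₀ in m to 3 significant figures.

z₀ ≈ 0.00145 m

Log law: V(z) ∝ ln(z/z₀). With r = V₁/V₂ = 6.44/8.01 = 0.80400,
r · ln(z₂/z₀) = ln(z₁/z₀) ⇒ ln z₀ = (ln z₁ − r·ln z₂)/(1 − r)
ln z₀ = (1.09861 − 0.80400×2.96011) / 0.19600 = -6.5371
z₀ = exp(-6.5371) = 0.001449 m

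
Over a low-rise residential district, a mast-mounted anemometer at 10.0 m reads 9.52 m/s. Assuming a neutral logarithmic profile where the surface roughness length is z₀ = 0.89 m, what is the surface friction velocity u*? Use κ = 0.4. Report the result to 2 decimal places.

Log law: V(z) = (u*/κ) · ln(z/z₀) ⇒ u* = κ · V / ln(z/z₀)
u* = 0.4 × 9.52 / ln(10.0/0.89) = 0.4 × 9.52 / 2.4191
   = 3.8080 / 2.4191 = 1.5741 m/s

u* ≈ 1.57 m/s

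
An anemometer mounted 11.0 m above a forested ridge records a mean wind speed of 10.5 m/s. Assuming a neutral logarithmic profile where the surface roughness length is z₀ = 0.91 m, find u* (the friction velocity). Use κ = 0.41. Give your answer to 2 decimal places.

u* ≈ 1.73 m/s

Log law: V(z) = (u*/κ) · ln(z/z₀) ⇒ u* = κ · V / ln(z/z₀)
u* = 0.41 × 10.5 / ln(11.0/0.91) = 0.41 × 10.5 / 2.4922
   = 4.3050 / 2.4922 = 1.7274 m/s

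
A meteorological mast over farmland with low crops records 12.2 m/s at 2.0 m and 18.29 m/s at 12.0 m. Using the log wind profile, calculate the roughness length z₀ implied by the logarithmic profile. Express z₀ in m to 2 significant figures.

Log law: V(z) ∝ ln(z/z₀). With r = V₁/V₂ = 12.2/18.29 = 0.66703,
r · ln(z₂/z₀) = ln(z₁/z₀) ⇒ ln z₀ = (ln z₁ − r·ln z₂)/(1 − r)
ln z₀ = (0.69315 − 0.66703×2.48491) / 0.33297 = -2.8963
z₀ = exp(-2.8963) = 0.05523 m

z₀ ≈ 0.055 m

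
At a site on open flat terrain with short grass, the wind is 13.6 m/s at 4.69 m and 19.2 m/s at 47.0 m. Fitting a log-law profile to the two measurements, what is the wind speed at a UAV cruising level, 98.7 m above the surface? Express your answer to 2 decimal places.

Log law: V ∝ ln(z/z₀). From the pair, with r = V₁/V₂ = 0.70833,
ln z₀ = (ln z₁ − r·ln z₂)/(1 − r) = (1.5454 − 0.70833×3.8501)/0.29167 = -4.0517 → z₀ = 0.01739 m
V₃ = V₁ · ln(z₃/z₀)/ln(z₁/z₀) = 13.6 × 8.6438/5.5972 = 21.0028 m/s

21.00 m/s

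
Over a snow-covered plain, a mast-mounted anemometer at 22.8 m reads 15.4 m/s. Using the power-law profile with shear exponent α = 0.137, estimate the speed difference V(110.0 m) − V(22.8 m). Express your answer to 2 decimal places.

Power law: V₂ = V₁ · (z₂/z₁)^α = 15.4 × (4.8246)^0.137 = 19.1053 m/s
ΔV = 19.1053 − 15.4 = 3.7053 m/s

3.71 m/s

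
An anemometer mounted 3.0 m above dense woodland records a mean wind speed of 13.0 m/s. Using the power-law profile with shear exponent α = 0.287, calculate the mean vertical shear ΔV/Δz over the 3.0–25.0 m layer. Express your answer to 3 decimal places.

0.495 m/s/m

Power law: V₂ = V₁ · (z₂/z₁)^α = 13.0 × (8.3333)^0.287 = 23.8901 m/s
ΔV/Δz = (23.8901 − 13.0)/(25.0 − 3.0) = 10.8901/22.0000 = 0.49501 m/s/m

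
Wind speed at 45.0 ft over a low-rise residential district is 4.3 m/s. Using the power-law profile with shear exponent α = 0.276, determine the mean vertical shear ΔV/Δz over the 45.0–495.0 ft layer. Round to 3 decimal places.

0.009 m/s/ft

Power law: V₂ = V₁ · (z₂/z₁)^α = 4.3 × (11.0000)^0.276 = 8.3348 m/s
ΔV/Δz = (8.3348 − 4.3)/(495.0 − 45.0) = 4.0348/450.0000 = 0.00897 m/s/ft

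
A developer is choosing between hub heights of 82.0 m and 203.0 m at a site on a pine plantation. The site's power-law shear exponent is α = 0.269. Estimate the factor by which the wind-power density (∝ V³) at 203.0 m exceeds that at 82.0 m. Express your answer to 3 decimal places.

Speed ratio: V_B/V_A = (z_B/z_A)^α = (203.0/82.0)^0.269 = (2.4756)^0.269 = 1.27615
Power-density ratio: P_B/P_A = (V_B/V_A)³ = (1.27615)³ = 2.07827

2.078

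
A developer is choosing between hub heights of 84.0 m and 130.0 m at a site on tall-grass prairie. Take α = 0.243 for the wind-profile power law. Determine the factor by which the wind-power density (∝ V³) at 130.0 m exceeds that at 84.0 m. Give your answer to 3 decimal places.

1.375

Speed ratio: V_B/V_A = (z_B/z_A)^α = (130.0/84.0)^0.243 = (1.5476)^0.243 = 1.11196
Power-density ratio: P_B/P_A = (V_B/V_A)³ = (1.11196)³ = 1.37488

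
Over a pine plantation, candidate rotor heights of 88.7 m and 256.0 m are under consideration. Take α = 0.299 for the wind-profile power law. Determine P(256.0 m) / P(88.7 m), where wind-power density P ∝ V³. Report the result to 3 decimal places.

2.588

Speed ratio: V_B/V_A = (z_B/z_A)^α = (256.0/88.7)^0.299 = (2.8861)^0.299 = 1.37289
Power-density ratio: P_B/P_A = (V_B/V_A)³ = (1.37289)³ = 2.58764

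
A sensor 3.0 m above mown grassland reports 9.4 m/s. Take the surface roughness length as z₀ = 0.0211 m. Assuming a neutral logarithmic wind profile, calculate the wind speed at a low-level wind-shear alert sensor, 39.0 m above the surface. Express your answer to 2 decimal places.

14.26 m/s

Log law: V(z) ∝ ln(z/z₀), so V₂/V₁ = ln(z₂/z₀) / ln(z₁/z₀).
ln(39.0/0.0211) = 7.5220, ln(3.0/0.0211) = 4.9571
V₂ = 9.4 × 7.5220/4.9571 = 9.4 × 1.5174 = 14.2638 m/s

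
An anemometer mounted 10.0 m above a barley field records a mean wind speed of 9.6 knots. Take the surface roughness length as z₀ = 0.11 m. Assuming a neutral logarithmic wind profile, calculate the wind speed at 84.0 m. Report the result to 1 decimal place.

14.1 knots

Log law: V(z) ∝ ln(z/z₀), so V₂/V₁ = ln(z₂/z₀) / ln(z₁/z₀).
ln(84.0/0.11) = 6.6381, ln(10.0/0.11) = 4.5099
V₂ = 9.6 × 6.6381/4.5099 = 9.6 × 1.4719 = 14.1303 knots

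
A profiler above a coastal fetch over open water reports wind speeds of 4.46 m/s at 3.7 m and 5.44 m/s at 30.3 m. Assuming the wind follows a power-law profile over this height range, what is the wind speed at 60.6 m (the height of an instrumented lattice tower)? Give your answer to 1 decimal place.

5.8 m/s

First find α: α = ln(V₂/V₁)/ln(z₂/z₁) = ln(5.44/4.46)/ln(30.3/3.7) = 0.19863/2.10281 = 0.0945
Extrapolate from 30.3 m to 60.6 m: V₃ = 5.44 × (60.6/30.3)^0.0945 = 5.44 × 1.0677 = 5.8081 m/s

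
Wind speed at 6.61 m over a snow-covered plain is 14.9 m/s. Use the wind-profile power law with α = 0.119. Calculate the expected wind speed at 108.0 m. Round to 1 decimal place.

Power-law profile: V₂ = V₁ · (z₂/z₁)^α
V₂ = 14.9 × (108.0/6.61)^0.119 = 14.9 × (16.3389)^0.119
    = 14.9 × 1.3944 = 20.7759 m/s

20.8 m/s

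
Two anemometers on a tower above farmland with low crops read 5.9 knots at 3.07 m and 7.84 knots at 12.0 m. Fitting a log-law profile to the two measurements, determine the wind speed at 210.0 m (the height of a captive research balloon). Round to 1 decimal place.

11.9 knots

Log law: V ∝ ln(z/z₀). From the pair, with r = V₁/V₂ = 0.75255,
ln z₀ = (ln z₁ − r·ln z₂)/(1 − r) = (1.1217 − 0.75255×2.4849)/0.24745 = -3.0242 → z₀ = 0.04860 m
V₃ = V₁ · ln(z₃/z₀)/ln(z₁/z₀) = 5.9 × 8.3713/4.1459 = 11.9132 knots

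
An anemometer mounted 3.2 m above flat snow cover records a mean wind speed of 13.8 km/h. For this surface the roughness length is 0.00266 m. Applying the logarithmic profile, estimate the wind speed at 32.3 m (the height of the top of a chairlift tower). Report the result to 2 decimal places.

Log law: V(z) ∝ ln(z/z₀), so V₂/V₁ = ln(z₂/z₀) / ln(z₁/z₀).
ln(32.3/0.00266) = 9.4045, ln(3.2/0.00266) = 7.0926
V₂ = 13.8 × 9.4045/7.0926 = 13.8 × 1.3260 = 18.2983 km/h

18.30 km/h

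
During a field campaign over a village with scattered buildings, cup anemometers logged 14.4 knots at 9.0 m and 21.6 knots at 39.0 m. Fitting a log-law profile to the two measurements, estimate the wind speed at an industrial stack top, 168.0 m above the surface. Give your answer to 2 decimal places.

28.77 knots

Log law: V ∝ ln(z/z₀). From the pair, with r = V₁/V₂ = 0.66667,
ln z₀ = (ln z₁ − r·ln z₂)/(1 − r) = (2.1972 − 0.66667×3.6636)/0.33333 = -0.7354 → z₀ = 0.4793 m
V₃ = V₁ · ln(z₃/z₀)/ln(z₁/z₀) = 14.4 × 5.8594/2.9327 = 28.7709 knots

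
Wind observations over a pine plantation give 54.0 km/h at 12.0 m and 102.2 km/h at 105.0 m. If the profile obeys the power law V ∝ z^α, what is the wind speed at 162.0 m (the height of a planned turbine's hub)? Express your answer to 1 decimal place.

First find α: α = ln(V₂/V₁)/ln(z₂/z₁) = ln(102.2/54.0)/ln(105.0/12.0) = 0.63795/2.16905 = 0.2941
Extrapolate from 105.0 m to 162.0 m: V₃ = 102.2 × (162.0/105.0)^0.2941 = 102.2 × 1.1360 = 116.1021 km/h

116.1 km/h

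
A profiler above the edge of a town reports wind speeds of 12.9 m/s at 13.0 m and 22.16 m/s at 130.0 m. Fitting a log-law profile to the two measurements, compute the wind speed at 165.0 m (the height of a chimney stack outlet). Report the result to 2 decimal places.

Log law: V ∝ ln(z/z₀). From the pair, with r = V₁/V₂ = 0.58213,
ln z₀ = (ln z₁ − r·ln z₂)/(1 − r) = (2.5649 − 0.58213×4.8675)/0.41787 = -0.6428 → z₀ = 0.5258 m
V₃ = V₁ · ln(z₃/z₀)/ln(z₁/z₀) = 12.9 × 5.7487/3.2077 = 23.1188 m/s

23.12 m/s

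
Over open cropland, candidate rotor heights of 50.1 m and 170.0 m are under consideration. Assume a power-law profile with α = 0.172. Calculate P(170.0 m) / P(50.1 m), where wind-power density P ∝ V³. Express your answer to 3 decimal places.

1.878

Speed ratio: V_B/V_A = (z_B/z_A)^α = (170.0/50.1)^0.172 = (3.3932)^0.172 = 1.23386
Power-density ratio: P_B/P_A = (V_B/V_A)³ = (1.23386)³ = 1.87843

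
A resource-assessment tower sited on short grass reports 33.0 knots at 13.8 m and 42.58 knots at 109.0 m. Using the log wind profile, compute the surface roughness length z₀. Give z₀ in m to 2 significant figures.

Log law: V(z) ∝ ln(z/z₀). With r = V₁/V₂ = 33.0/42.58 = 0.77501,
r · ln(z₂/z₀) = ln(z₁/z₀) ⇒ ln z₀ = (ln z₁ − r·ln z₂)/(1 − r)
ln z₀ = (2.62467 − 0.77501×4.69135) / 0.22499 = -4.4944
z₀ = exp(-4.4944) = 0.01117 m

z₀ ≈ 0.011 m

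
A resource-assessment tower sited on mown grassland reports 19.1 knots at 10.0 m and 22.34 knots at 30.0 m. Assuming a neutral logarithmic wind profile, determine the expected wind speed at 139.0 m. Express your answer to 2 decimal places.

26.86 knots

Log law: V ∝ ln(z/z₀). From the pair, with r = V₁/V₂ = 0.85497,
ln z₀ = (ln z₁ − r·ln z₂)/(1 − r) = (2.3026 − 0.85497×3.4012)/0.14503 = -4.1738 → z₀ = 0.01539 m
V₃ = V₁ · ln(z₃/z₀)/ln(z₁/z₀) = 19.1 × 9.1083/6.4764 = 26.8619 knots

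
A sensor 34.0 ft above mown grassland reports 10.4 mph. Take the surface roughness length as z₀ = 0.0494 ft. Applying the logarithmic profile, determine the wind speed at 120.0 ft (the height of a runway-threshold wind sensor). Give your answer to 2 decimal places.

Log law: V(z) ∝ ln(z/z₀), so V₂/V₁ = ln(z₂/z₀) / ln(z₁/z₀).
ln(120.0/0.0494) = 7.7953, ln(34.0/0.0494) = 6.5342
V₂ = 10.4 × 7.7953/6.5342 = 10.4 × 1.1930 = 12.4073 mph

12.41 mph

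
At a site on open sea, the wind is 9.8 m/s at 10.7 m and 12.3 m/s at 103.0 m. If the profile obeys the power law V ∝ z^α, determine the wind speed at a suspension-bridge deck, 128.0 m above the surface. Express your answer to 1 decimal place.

12.6 m/s

First find α: α = ln(V₂/V₁)/ln(z₂/z₁) = ln(12.3/9.8)/ln(103.0/10.7) = 0.22722/2.26449 = 0.1003
Extrapolate from 103.0 m to 128.0 m: V₃ = 12.3 × (128.0/103.0)^0.1003 = 12.3 × 1.0220 = 12.5711 m/s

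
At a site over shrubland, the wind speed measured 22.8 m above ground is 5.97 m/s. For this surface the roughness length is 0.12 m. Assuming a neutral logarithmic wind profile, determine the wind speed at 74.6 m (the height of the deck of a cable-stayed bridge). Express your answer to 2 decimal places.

Log law: V(z) ∝ ln(z/z₀), so V₂/V₁ = ln(z₂/z₀) / ln(z₁/z₀).
ln(74.6/0.12) = 6.4324, ln(22.8/0.12) = 5.2470
V₂ = 5.97 × 6.4324/5.2470 = 5.97 × 1.2259 = 7.3187 m/s

7.32 m/s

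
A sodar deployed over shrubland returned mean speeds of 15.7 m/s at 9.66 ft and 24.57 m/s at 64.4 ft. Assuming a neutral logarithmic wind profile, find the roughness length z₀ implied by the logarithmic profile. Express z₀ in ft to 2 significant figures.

Log law: V(z) ∝ ln(z/z₀). With r = V₁/V₂ = 15.7/24.57 = 0.63899,
r · ln(z₂/z₀) = ln(z₁/z₀) ⇒ ln z₀ = (ln z₁ − r·ln z₂)/(1 − r)
ln z₀ = (2.26799 − 0.63899×4.16511) / 0.36101 = -1.0899
z₀ = exp(-1.0899) = 0.3362 ft

z₀ ≈ 0.34 ft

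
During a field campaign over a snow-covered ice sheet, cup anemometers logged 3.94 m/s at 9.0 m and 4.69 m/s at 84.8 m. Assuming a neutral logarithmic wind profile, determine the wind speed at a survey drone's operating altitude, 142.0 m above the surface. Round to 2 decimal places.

4.86 m/s

Log law: V ∝ ln(z/z₀). From the pair, with r = V₁/V₂ = 0.84009,
ln z₀ = (ln z₁ − r·ln z₂)/(1 − r) = (2.1972 − 0.84009×4.4403)/0.15991 = -9.5864 → z₀ = 0.00006866 m
V₃ = V₁ · ln(z₃/z₀)/ln(z₁/z₀) = 3.94 × 14.5422/11.7836 = 4.8624 m/s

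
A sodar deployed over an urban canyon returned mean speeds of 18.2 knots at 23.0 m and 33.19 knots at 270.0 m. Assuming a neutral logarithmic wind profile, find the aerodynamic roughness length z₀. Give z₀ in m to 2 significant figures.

z₀ ≈ 1.2 m

Log law: V(z) ∝ ln(z/z₀). With r = V₁/V₂ = 18.2/33.19 = 0.54836,
r · ln(z₂/z₀) = ln(z₁/z₀) ⇒ ln z₀ = (ln z₁ − r·ln z₂)/(1 − r)
ln z₀ = (3.13549 − 0.54836×5.59842) / 0.45164 = 0.1451
z₀ = exp(0.1451) = 1.156 m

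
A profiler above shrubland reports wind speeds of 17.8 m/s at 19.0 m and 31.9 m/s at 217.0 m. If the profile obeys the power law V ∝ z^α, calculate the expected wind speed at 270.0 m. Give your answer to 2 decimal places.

First find α: α = ln(V₂/V₁)/ln(z₂/z₁) = ln(31.9/17.8)/ln(217.0/19.0) = 0.58341/2.43546 = 0.2395
Extrapolate from 217.0 m to 270.0 m: V₃ = 31.9 × (270.0/217.0)^0.2395 = 31.9 × 1.0537 = 33.6143 m/s

33.61 m/s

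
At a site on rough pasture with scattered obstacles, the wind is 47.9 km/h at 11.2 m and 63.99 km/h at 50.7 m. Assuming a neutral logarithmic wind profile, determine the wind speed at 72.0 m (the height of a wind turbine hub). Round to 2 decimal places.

Log law: V ∝ ln(z/z₀). From the pair, with r = V₁/V₂ = 0.74855,
ln z₀ = (ln z₁ − r·ln z₂)/(1 − r) = (2.4159 − 0.74855×3.9259)/0.25145 = -2.0794 → z₀ = 0.1250 m
V₃ = V₁ · ln(z₃/z₀)/ln(z₁/z₀) = 47.9 × 6.3561/4.4953 = 67.7273 km/h

67.73 km/h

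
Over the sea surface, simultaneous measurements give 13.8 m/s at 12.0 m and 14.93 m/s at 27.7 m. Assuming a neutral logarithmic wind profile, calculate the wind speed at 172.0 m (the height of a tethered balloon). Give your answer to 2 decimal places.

Log law: V ∝ ln(z/z₀). From the pair, with r = V₁/V₂ = 0.92431,
ln z₀ = (ln z₁ − r·ln z₂)/(1 − r) = (2.4849 − 0.92431×3.3214)/0.07569 = -7.7311 → z₀ = 0.0004390 m
V₃ = V₁ · ln(z₃/z₀)/ln(z₁/z₀) = 13.8 × 12.8786/10.2160 = 17.3967 m/s

17.40 m/s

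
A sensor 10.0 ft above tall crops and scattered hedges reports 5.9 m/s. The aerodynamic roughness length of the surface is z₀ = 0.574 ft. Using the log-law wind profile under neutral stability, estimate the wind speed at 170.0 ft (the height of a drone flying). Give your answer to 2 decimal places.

Log law: V(z) ∝ ln(z/z₀), so V₂/V₁ = ln(z₂/z₀) / ln(z₁/z₀).
ln(170.0/0.574) = 5.6909, ln(10.0/0.574) = 2.8577
V₂ = 5.9 × 5.6909/2.8577 = 5.9 × 1.9914 = 11.7494 m/s

11.75 m/s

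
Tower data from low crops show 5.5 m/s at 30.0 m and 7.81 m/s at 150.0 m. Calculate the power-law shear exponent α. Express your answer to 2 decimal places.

Power law: V₂/V₁ = (z₂/z₁)^α ⇒ α = ln(V₂/V₁) / ln(z₂/z₁)
α = ln(7.81/5.5) / ln(150.0/30.0) = ln(1.4200) / ln(5.0000)
  = 0.35066 / 1.60944 = 0.21788

α ≈ 0.22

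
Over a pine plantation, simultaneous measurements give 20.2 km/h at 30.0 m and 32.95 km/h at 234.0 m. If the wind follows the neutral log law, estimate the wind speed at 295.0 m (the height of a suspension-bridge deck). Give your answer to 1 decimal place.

Log law: V ∝ ln(z/z₀). From the pair, with r = V₁/V₂ = 0.61305,
ln z₀ = (ln z₁ − r·ln z₂)/(1 − r) = (3.4012 − 0.61305×5.4553)/0.38695 = 0.1468 → z₀ = 1.158 m
V₃ = V₁ · ln(z₃/z₀)/ln(z₁/z₀) = 20.2 × 5.5402/3.2544 = 34.3879 km/h

34.4 km/h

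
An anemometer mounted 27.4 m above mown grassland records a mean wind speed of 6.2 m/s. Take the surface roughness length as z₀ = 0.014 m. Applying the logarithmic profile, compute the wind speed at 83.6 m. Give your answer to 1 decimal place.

Log law: V(z) ∝ ln(z/z₀), so V₂/V₁ = ln(z₂/z₀) / ln(z₁/z₀).
ln(83.6/0.014) = 8.6947, ln(27.4/0.014) = 7.5792
V₂ = 6.2 × 8.6947/7.5792 = 6.2 × 1.1472 = 7.1125 m/s

7.1 m/s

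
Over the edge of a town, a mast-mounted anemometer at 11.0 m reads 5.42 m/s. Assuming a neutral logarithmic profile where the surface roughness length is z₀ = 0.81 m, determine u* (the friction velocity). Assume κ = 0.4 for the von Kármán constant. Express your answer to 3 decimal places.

u* ≈ 0.831 m/s

Log law: V(z) = (u*/κ) · ln(z/z₀) ⇒ u* = κ · V / ln(z/z₀)
u* = 0.4 × 5.42 / ln(11.0/0.81) = 0.4 × 5.42 / 2.6086
   = 2.1680 / 2.6086 = 0.8311 m/s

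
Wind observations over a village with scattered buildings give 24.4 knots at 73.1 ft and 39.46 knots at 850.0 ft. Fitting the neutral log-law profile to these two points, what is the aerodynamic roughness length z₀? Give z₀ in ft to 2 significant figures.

Log law: V(z) ∝ ln(z/z₀). With r = V₁/V₂ = 24.4/39.46 = 0.61835,
r · ln(z₂/z₀) = ln(z₁/z₀) ⇒ ln z₀ = (ln z₁ − r·ln z₂)/(1 − r)
ln z₀ = (4.29183 − 0.61835×6.74524) / 0.38165 = 0.3169
z₀ = exp(0.3169) = 1.373 ft

z₀ ≈ 1.4 ft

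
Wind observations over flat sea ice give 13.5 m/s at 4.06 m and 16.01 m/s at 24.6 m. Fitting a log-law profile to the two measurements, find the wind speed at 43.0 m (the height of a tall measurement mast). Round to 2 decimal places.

16.79 m/s

Log law: V ∝ ln(z/z₀). From the pair, with r = V₁/V₂ = 0.84322,
ln z₀ = (ln z₁ − r·ln z₂)/(1 − r) = (1.4012 − 0.84322×3.2027)/0.15678 = -8.2885 → z₀ = 0.0002514 m
V₃ = V₁ · ln(z₃/z₀)/ln(z₁/z₀) = 13.5 × 12.0497/9.6897 = 16.7881 m/s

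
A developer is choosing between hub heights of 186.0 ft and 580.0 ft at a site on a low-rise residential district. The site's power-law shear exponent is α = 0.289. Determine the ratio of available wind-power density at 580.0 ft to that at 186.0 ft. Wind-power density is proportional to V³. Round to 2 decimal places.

2.68

Speed ratio: V_B/V_A = (z_B/z_A)^α = (580.0/186.0)^0.289 = (3.1183)^0.289 = 1.38913
Power-density ratio: P_B/P_A = (V_B/V_A)³ = (1.38913)³ = 2.68055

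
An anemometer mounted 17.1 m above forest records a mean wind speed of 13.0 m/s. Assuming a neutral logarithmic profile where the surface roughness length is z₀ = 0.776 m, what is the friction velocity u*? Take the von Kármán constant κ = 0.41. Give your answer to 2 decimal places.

u* ≈ 1.72 m/s

Log law: V(z) = (u*/κ) · ln(z/z₀) ⇒ u* = κ · V / ln(z/z₀)
u* = 0.41 × 13.0 / ln(17.1/0.776) = 0.41 × 13.0 / 3.0927
   = 5.3300 / 3.0927 = 1.7234 m/s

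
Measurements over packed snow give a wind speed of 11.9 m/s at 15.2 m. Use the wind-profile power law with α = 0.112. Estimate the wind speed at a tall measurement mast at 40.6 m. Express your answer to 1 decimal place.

13.3 m/s

Power-law profile: V₂ = V₁ · (z₂/z₁)^α
V₂ = 11.9 × (40.6/15.2)^0.112 = 11.9 × (2.6711)^0.112
    = 11.9 × 1.1163 = 13.2842 m/s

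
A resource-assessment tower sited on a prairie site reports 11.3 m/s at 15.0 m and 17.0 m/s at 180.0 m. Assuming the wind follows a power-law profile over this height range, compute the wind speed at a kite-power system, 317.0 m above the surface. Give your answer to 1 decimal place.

First find α: α = ln(V₂/V₁)/ln(z₂/z₁) = ln(17.0/11.3)/ln(180.0/15.0) = 0.40841/2.48491 = 0.1644
Extrapolate from 180.0 m to 317.0 m: V₃ = 17.0 × (317.0/180.0)^0.1644 = 17.0 × 1.0975 = 18.6572 m/s

18.7 m/s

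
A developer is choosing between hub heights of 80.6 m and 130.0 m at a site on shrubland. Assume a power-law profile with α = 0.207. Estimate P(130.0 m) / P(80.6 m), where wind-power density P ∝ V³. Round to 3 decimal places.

Speed ratio: V_B/V_A = (z_B/z_A)^α = (130.0/80.6)^0.207 = (1.6129)^0.207 = 1.10401
Power-density ratio: P_B/P_A = (V_B/V_A)³ = (1.10401)³ = 1.34563

1.346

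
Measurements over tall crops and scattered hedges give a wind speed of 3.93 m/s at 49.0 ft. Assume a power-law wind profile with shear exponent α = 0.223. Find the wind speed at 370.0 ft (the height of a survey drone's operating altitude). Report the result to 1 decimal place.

6.2 m/s

Power-law profile: V₂ = V₁ · (z₂/z₁)^α
V₂ = 3.93 × (370.0/49.0)^0.223 = 3.93 × (7.5510)^0.223
    = 3.93 × 1.5696 = 6.1686 m/s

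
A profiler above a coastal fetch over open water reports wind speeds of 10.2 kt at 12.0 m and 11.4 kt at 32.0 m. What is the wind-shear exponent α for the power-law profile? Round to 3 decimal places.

α ≈ 0.113

Power law: V₂/V₁ = (z₂/z₁)^α ⇒ α = ln(V₂/V₁) / ln(z₂/z₁)
α = ln(11.4/10.2) / ln(32.0/12.0) = ln(1.1176) / ln(2.6667)
  = 0.11123 / 0.98083 = 0.11340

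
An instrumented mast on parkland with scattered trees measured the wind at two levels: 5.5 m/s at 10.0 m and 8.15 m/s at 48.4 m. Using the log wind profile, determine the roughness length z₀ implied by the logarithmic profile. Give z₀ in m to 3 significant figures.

z₀ ≈ 0.379 m

Log law: V(z) ∝ ln(z/z₀). With r = V₁/V₂ = 5.5/8.15 = 0.67485,
r · ln(z₂/z₀) = ln(z₁/z₀) ⇒ ln z₀ = (ln z₁ − r·ln z₂)/(1 − r)
ln z₀ = (2.30259 − 0.67485×3.87950) / 0.32515 = -0.9703
z₀ = exp(-0.9703) = 0.3790 m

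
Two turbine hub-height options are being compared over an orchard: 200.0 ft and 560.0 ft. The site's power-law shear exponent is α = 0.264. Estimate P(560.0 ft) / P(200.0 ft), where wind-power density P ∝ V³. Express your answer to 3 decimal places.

2.260

Speed ratio: V_B/V_A = (z_B/z_A)^α = (560.0/200.0)^0.264 = (2.8000)^0.264 = 1.31235
Power-density ratio: P_B/P_A = (V_B/V_A)³ = (1.31235)³ = 2.26021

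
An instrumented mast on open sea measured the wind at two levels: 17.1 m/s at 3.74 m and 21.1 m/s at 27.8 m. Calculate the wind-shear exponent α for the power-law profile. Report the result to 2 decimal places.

α ≈ 0.10

Power law: V₂/V₁ = (z₂/z₁)^α ⇒ α = ln(V₂/V₁) / ln(z₂/z₁)
α = ln(21.1/17.1) / ln(27.8/3.74) = ln(1.2339) / ln(7.4332)
  = 0.21019 / 2.00595 = 0.10479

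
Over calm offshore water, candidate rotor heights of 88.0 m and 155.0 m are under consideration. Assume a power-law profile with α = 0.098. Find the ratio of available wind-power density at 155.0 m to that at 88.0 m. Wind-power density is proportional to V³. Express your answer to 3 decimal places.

Speed ratio: V_B/V_A = (z_B/z_A)^α = (155.0/88.0)^0.098 = (1.7614)^0.098 = 1.05704
Power-density ratio: P_B/P_A = (V_B/V_A)³ = (1.05704)³ = 1.18108

1.181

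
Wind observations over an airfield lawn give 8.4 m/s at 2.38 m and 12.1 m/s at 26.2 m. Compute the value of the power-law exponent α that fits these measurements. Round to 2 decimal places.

Power law: V₂/V₁ = (z₂/z₁)^α ⇒ α = ln(V₂/V₁) / ln(z₂/z₁)
α = ln(12.1/8.4) / ln(26.2/2.38) = ln(1.4405) / ln(11.0084)
  = 0.36497 / 2.39866 = 0.15216

α ≈ 0.15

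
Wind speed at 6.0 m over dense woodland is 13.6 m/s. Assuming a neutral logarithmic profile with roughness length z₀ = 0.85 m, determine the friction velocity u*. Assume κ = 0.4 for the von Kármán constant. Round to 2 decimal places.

u* ≈ 2.78 m/s

Log law: V(z) = (u*/κ) · ln(z/z₀) ⇒ u* = κ · V / ln(z/z₀)
u* = 0.4 × 13.6 / ln(6.0/0.85) = 0.4 × 13.6 / 1.9543
   = 5.4400 / 1.9543 = 2.7836 m/s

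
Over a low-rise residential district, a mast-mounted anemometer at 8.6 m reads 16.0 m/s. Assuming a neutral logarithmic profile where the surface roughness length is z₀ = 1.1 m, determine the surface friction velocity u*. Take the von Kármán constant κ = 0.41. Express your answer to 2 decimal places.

u* ≈ 3.19 m/s

Log law: V(z) = (u*/κ) · ln(z/z₀) ⇒ u* = κ · V / ln(z/z₀)
u* = 0.41 × 16.0 / ln(8.6/1.1) = 0.41 × 16.0 / 2.0565
   = 6.5600 / 2.0565 = 3.1900 m/s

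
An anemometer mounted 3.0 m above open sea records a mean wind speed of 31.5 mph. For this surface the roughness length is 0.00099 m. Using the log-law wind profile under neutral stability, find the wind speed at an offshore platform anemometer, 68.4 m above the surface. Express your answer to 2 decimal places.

43.79 mph

Log law: V(z) ∝ ln(z/z₀), so V₂/V₁ = ln(z₂/z₀) / ln(z₁/z₀).
ln(68.4/0.00099) = 11.1432, ln(3.0/0.00099) = 8.0164
V₂ = 31.5 × 11.1432/8.0164 = 31.5 × 1.3900 = 43.7864 mph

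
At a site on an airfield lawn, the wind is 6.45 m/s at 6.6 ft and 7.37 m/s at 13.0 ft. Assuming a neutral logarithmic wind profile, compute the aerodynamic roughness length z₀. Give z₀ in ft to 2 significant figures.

z₀ ≈ 0.057 ft

Log law: V(z) ∝ ln(z/z₀). With r = V₁/V₂ = 6.45/7.37 = 0.87517,
r · ln(z₂/z₀) = ln(z₁/z₀) ⇒ ln z₀ = (ln z₁ − r·ln z₂)/(1 − r)
ln z₀ = (1.88707 − 0.87517×2.56495) / 0.12483 = -2.8655
z₀ = exp(-2.8655) = 0.05696 ft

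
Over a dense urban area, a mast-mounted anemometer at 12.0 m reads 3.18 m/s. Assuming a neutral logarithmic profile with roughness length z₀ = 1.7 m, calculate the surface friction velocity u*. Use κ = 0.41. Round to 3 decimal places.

Log law: V(z) = (u*/κ) · ln(z/z₀) ⇒ u* = κ · V / ln(z/z₀)
u* = 0.41 × 3.18 / ln(12.0/1.7) = 0.41 × 3.18 / 1.9543
   = 1.3038 / 1.9543 = 0.6672 m/s

u* ≈ 0.667 m/s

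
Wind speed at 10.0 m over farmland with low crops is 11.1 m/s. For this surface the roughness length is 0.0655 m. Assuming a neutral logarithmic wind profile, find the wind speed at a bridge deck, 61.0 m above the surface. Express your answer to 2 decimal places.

Log law: V(z) ∝ ln(z/z₀), so V₂/V₁ = ln(z₂/z₀) / ln(z₁/z₀).
ln(61.0/0.0655) = 6.8366, ln(10.0/0.0655) = 5.0283
V₂ = 11.1 × 6.8366/5.0283 = 11.1 × 1.3596 = 15.0918 m/s

15.09 m/s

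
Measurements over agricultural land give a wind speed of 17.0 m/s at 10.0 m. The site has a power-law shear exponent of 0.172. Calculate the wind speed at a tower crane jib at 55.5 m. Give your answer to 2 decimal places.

Power-law profile: V₂ = V₁ · (z₂/z₁)^α
V₂ = 17.0 × (55.5/10.0)^0.172 = 17.0 × (5.5500)^0.172
    = 17.0 × 1.3428 = 22.8280 m/s

22.83 m/s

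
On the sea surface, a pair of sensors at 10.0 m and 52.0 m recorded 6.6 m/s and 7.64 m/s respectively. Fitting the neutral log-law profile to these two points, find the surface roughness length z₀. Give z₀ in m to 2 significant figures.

z₀ ≈ 0.00029 m

Log law: V(z) ∝ ln(z/z₀). With r = V₁/V₂ = 6.6/7.64 = 0.86387,
r · ln(z₂/z₀) = ln(z₁/z₀) ⇒ ln z₀ = (ln z₁ − r·ln z₂)/(1 − r)
ln z₀ = (2.30259 − 0.86387×3.95124) / 0.13613 = -8.1601
z₀ = exp(-8.1601) = 0.0002858 m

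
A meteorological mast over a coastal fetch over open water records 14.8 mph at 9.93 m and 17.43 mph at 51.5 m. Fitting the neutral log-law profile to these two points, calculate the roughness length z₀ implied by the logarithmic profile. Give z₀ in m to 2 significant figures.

Log law: V(z) ∝ ln(z/z₀). With r = V₁/V₂ = 14.8/17.43 = 0.84911,
r · ln(z₂/z₀) = ln(z₁/z₀) ⇒ ln z₀ = (ln z₁ − r·ln z₂)/(1 − r)
ln z₀ = (2.29556 − 0.84911×3.94158) / 0.15089 = -6.9672
z₀ = exp(-6.9672) = 0.0009423 m

z₀ ≈ 0.00094 m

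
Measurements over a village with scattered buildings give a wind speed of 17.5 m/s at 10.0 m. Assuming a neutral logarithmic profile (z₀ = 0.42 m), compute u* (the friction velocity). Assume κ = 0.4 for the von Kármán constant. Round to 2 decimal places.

u* ≈ 2.21 m/s

Log law: V(z) = (u*/κ) · ln(z/z₀) ⇒ u* = κ · V / ln(z/z₀)
u* = 0.4 × 17.5 / ln(10.0/0.42) = 0.4 × 17.5 / 3.1701
   = 7.0000 / 3.1701 = 2.2081 m/s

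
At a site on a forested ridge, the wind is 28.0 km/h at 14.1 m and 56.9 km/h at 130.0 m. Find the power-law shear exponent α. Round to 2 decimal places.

α ≈ 0.32

Power law: V₂/V₁ = (z₂/z₁)^α ⇒ α = ln(V₂/V₁) / ln(z₂/z₁)
α = ln(56.9/28.0) / ln(130.0/14.1) = ln(2.0321) / ln(9.2199)
  = 0.70909 / 2.22136 = 0.31921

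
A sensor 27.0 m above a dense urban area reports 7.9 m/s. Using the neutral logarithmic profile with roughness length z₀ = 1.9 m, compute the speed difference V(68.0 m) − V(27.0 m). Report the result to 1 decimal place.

Log law: V₂ = V₁ · ln(z₂/z₀)/ln(z₁/z₀) = 7.9 × 3.5777/2.6540 = 10.6495 m/s
ΔV = 10.6495 − 7.9 = 2.7495 m/s

2.7 m/s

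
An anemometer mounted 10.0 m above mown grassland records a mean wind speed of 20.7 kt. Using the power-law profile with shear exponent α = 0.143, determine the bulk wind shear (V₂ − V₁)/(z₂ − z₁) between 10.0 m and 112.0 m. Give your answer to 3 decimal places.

Power law: V₂ = V₁ · (z₂/z₁)^α = 20.7 × (11.2000)^0.143 = 29.2421 kt
ΔV/Δz = (29.2421 − 20.7)/(112.0 − 10.0) = 8.5421/102.0000 = 0.08375 kt/m

0.084 kt/m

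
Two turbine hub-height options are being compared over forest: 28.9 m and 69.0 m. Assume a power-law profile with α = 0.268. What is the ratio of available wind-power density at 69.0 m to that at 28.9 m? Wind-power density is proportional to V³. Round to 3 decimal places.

Speed ratio: V_B/V_A = (z_B/z_A)^α = (69.0/28.9)^0.268 = (2.3875)^0.268 = 1.26267
Power-density ratio: P_B/P_A = (V_B/V_A)³ = (1.26267)³ = 2.01313

2.013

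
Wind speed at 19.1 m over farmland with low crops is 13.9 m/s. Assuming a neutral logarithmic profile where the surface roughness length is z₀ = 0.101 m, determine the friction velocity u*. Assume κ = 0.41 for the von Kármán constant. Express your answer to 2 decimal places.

u* ≈ 1.09 m/s

Log law: V(z) = (u*/κ) · ln(z/z₀) ⇒ u* = κ · V / ln(z/z₀)
u* = 0.41 × 13.9 / ln(19.1/0.101) = 0.41 × 13.9 / 5.2423
   = 5.6990 / 5.2423 = 1.0871 m/s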